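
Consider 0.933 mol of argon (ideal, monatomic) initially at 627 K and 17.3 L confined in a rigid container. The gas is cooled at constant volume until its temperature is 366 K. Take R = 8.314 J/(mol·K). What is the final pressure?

164 kPa

P₁ = nRT₁/V₁ = 0.933×8.314×627/17.3 = 281 kPa.
Isochoric: V stays 17.3 L; P/T = const ⇒ T₂ = 366 K, P₂ = 164 kPa.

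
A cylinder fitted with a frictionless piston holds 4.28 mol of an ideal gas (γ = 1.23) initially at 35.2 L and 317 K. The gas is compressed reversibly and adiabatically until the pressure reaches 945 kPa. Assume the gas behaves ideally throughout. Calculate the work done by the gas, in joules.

P₁ = nRT₁/V₁ = 4.28×8.314×317/35.2 = 320 kPa.
Adiabatic: T₂/T₁ = (P₂/P₁)^((γ−1)/γ) ⇒ T₂ = 317×(2.95)^0.187 = 388 K; V₂ = 14.6 L.
ΔU = nCvΔT = 4.28×36.1×(388−317) = 11000 J.
Q = 0 for an adiabatic process, so W = −ΔU = -11000 J.

-11000 J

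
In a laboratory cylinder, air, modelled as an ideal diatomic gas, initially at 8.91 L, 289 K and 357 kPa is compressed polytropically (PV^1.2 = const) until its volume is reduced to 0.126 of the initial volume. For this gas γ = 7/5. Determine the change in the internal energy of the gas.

n = P₁V₁/(RT₁) = 357×8.91/(8.314×289) = 1.32 mol.
Polytropic n=1.2: T₂ = T₁(V₁/V₂)^(n−1) = 289×(7.94)^0.20 = 437 K; P₂ = P₁(V₁/V₂)^n = 4290 kPa.
For an ideal gas ΔU = nCvΔT with Cv = (5/2)R = 20.8 J/(mol·K).
ΔU = 1.32×20.8×(437−289) = 4080 J.

4080 J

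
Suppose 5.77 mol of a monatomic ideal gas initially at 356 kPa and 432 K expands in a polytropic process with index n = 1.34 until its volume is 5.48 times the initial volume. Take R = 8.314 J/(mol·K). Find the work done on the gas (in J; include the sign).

-26800 J

V₁ = nRT₁/P₁ = 5.77×8.314×432/356 = 58.2 L.
Polytropic n=1.34: T₂ = T₁(V₁/V₂)^(n−1) = 432×(0.182)^0.34 = 242 K; P₂ = P₁(V₁/V₂)^n = 36.4 kPa.
W = (P₁V₁−P₂V₂)/(n−1) = (356×58.2−36.4×319)/0.34 = 26800 J.
Work done on the gas = −W_by = -26800 J.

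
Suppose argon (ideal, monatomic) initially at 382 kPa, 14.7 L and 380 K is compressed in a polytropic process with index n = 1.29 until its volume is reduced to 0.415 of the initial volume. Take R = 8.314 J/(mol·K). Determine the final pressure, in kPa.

1190 kPa

Polytropic n=1.29: T₂ = T₁(V₁/V₂)^(n−1) = 380×(2.41)^0.29 = 490 K; P₂ = P₁(V₁/V₂)^n = 1190 kPa.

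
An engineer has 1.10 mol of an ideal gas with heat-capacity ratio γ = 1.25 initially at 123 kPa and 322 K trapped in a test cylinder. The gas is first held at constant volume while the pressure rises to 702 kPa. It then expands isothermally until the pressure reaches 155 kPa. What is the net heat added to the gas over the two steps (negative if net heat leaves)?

80800 J

V₁ = nRT₁/P₁ = 1.10×8.314×322/123 = 23.9 L.
Step 1 — Isochoric: V stays 23.9 L; P/T = const ⇒ T₂ = 1840 K, P₂ = 702 kPa.
W = 0 (no volume change).
ΔU = nCvΔT = 1.10×33.3×(1840−322) = 55400 J.
Q = ΔU = 55400 J.
State after step 1: P = 702 kPa, V = 23.9 L, T = 1840 K.
Step 2 — Isothermal: T stays 1840 K; PV = const ⇒ V₂ = 108 L, P₂ = 155 kPa.
ΔU = 0 (ideal gas, T constant).
W = nRT ln(V₂/V₁) = 1.10×8.314×1840×ln(4.53) = 25400 J.
Q = ΔU + W = 25400 J.
Net over both steps: W = 25400 J, Q = 80800 J, ΔU = 55400 J.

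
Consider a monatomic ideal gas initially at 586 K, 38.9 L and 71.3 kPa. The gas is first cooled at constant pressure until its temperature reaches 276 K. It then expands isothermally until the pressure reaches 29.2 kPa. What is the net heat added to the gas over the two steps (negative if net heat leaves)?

n = P₁V₁/(RT₁) = 71.3×38.9/(8.314×586) = 0.569 mol.
Step 1 — Isobaric: P stays 71.3 kPa; V/T = const ⇒ T₂ = 276 K, V₂ = 18.3 L.
W = PΔV = 71.3×(18.3−38.9) kPa·L = -1470 J.
ΔU = nCvΔT = 0.569×12.5×(276−586) = -2200 J.
Q = ΔU + W = nCpΔT = -3670 J.
State after step 1: P = 71.3 kPa, V = 18.3 L, T = 276 K.
Step 2 — Isothermal: T stays 276 K; PV = const ⇒ V₂ = 44.7 L, P₂ = 29.2 kPa.
ΔU = 0 (ideal gas, T constant).
W = nRT ln(V₂/V₁) = 0.569×8.314×276×ln(2.44) = 1170 J.
Q = ΔU + W = 1170 J.
Net over both steps: W = -301 J, Q = -2500 J, ΔU = -2200 J.

-2500 J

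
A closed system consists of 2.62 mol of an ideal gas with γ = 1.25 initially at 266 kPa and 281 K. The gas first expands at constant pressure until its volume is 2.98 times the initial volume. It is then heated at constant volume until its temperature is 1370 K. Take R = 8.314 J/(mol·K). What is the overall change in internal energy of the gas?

94900 J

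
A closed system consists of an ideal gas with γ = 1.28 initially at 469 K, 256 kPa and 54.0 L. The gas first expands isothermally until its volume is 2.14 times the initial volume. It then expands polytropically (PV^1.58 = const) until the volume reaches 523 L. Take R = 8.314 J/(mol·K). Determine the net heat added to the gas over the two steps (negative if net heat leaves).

n = P₁V₁/(RT₁) = 256×54.0/(8.314×469) = 3.55 mol.
Step 1 — Isothermal: T stays 469 K; PV = const ⇒ V₂ = 116 L, P₂ = 120 kPa.
ΔU = 0 (ideal gas, T constant).
W = nRT ln(V₂/V₁) = 3.55×8.314×469×ln(2.14) = 10500 J.
Q = ΔU + W = 10500 J.
State after step 1: P = 120 kPa, V = 116 L, T = 469 K.
Step 2 — Polytropic n=1.58: T₂ = T₁(V₁/V₂)^(n−1) = 469×(0.221)^0.58 = 195 K; P₂ = P₁(V₁/V₂)^n = 11.0 kPa.
W = (P₁V₁−P₂V₂)/(n−1) = (120×116−11.0×523)/0.58 = 13900 J.
ΔU = nCvΔT = 3.55×29.7×(195−469) = -28800 J.
Q = ΔU + W = -14900 J.
Net over both steps: W = 24400 J, Q = -4380 J, ΔU = -28800 J.

-4380 J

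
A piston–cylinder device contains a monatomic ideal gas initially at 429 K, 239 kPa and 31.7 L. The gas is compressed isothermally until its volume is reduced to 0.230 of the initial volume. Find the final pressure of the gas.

Isothermal: T stays 429 K; PV = const ⇒ V₂ = 7.29 L, P₂ = 1040 kPa.

1040 kPa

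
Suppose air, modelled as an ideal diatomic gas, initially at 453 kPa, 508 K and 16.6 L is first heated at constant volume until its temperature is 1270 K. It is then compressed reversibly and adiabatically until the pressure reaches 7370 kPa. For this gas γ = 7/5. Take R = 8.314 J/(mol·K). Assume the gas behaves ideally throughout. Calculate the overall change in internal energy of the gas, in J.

n = P₁V₁/(RT₁) = 453×16.6/(8.314×508) = 1.78 mol.
Step 1 — Isochoric: V stays 16.6 L; P/T = const ⇒ T₂ = 1270 K, P₂ = 1130 kPa.
W = 0 (no volume change).
ΔU = nCvΔT = 1.78×20.8×(1270−508) = 28200 J.
Q = ΔU = 28200 J.
State after step 1: P = 1130 kPa, V = 16.6 L, T = 1270 K.
Step 2 — Adiabatic: T₂/T₁ = (P₂/P₁)^((γ−1)/γ) ⇒ T₂ = 1270×(6.51)^0.286 = 2170 K; V₂ = 4.36 L.
ΔU = nCvΔT = 1.78×20.8×(2170−1270) = 33300 J.
Q = 0 for an adiabatic process, so W = −ΔU = -33300 J.
Net over both steps: W = -33300 J, Q = 28200 J, ΔU = 61500 J.

61500 J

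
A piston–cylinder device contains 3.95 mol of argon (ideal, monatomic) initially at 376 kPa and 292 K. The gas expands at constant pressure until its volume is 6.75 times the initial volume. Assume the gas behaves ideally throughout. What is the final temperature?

V₁ = nRT₁/P₁ = 3.95×8.314×292/376 = 25.5 L.
Isobaric: P stays 376 kPa; V/T = const ⇒ T₂ = 1970 K, V₂ = 172 L.

1970 K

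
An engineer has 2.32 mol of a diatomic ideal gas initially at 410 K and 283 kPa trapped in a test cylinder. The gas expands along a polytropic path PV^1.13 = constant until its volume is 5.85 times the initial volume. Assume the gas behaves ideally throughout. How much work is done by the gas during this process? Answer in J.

12500 J

V₁ = nRT₁/P₁ = 2.32×8.314×410/283 = 27.9 L.
Polytropic n=1.13: T₂ = T₁(V₁/V₂)^(n−1) = 410×(0.171)^0.13 = 326 K; P₂ = P₁(V₁/V₂)^n = 38.5 kPa.
W = (P₁V₁−P₂V₂)/(n−1) = (283×27.9−38.5×163)/0.13 = 12500 J.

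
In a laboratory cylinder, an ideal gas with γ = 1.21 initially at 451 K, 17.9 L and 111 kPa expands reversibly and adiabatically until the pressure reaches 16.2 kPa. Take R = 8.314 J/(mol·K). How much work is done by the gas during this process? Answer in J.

2690 J

n = P₁V₁/(RT₁) = 111×17.9/(8.314×451) = 0.530 mol.
Adiabatic: T₂/T₁ = (P₂/P₁)^((γ−1)/γ) ⇒ T₂ = 451×(0.146)^0.174 = 323 K; V₂ = 87.8 L.
ΔU = nCvΔT = 0.530×39.6×(323−451) = -2690 J.
Q = 0 for an adiabatic process, so W = −ΔU = 2690 J.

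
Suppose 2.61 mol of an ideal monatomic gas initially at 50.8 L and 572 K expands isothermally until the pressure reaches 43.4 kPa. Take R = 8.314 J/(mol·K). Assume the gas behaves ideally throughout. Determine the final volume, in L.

286 L

P₁ = nRT₁/V₁ = 2.61×8.314×572/50.8 = 244 kPa.
Isothermal: T stays 572 K; PV = const ⇒ V₂ = 286 L, P₂ = 43.4 kPa.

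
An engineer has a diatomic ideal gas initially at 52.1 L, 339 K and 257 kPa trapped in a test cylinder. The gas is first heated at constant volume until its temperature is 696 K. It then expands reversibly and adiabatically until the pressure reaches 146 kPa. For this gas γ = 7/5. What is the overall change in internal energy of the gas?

14100 J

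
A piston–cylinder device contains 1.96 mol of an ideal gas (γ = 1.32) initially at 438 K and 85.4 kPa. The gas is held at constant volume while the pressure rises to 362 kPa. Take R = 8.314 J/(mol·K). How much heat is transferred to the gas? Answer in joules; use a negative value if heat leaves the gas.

72200 J

V₁ = nRT₁/P₁ = 1.96×8.314×438/85.4 = 83.6 L.
Isochoric: V stays 83.6 L; P/T = const ⇒ T₂ = 1860 K, P₂ = 362 kPa.
W = 0 (no volume change).
ΔU = nCvΔT = 1.96×26.0×(1860−438) = 72200 J.
Q = ΔU = 72200 J.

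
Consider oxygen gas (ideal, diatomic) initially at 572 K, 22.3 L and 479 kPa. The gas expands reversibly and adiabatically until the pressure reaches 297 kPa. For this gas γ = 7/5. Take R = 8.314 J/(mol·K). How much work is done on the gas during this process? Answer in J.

-3410 J

n = P₁V₁/(RT₁) = 479×22.3/(8.314×572) = 2.25 mol.
Adiabatic: T₂/T₁ = (P₂/P₁)^((γ−1)/γ) ⇒ T₂ = 572×(0.620)^0.286 = 499 K; V₂ = 31.4 L.
ΔU = nCvΔT = 2.25×20.8×(499−572) = -3410 J.
Q = 0 for an adiabatic process, so W = −ΔU = 3410 J.
Work done on the gas = −W_by = -3410 J.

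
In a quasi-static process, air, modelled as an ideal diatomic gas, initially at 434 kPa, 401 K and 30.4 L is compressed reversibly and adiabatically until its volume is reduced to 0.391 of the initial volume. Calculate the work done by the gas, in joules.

-15000 J

n = P₁V₁/(RT₁) = 434×30.4/(8.314×401) = 3.96 mol.
Adiabatic: TV^(γ−1) = const ⇒ T₂ = 401×(2.56)^0.400 = 584 K; PV^γ = const ⇒ P₂ = 1620 kPa.
ΔU = nCvΔT = 3.96×20.8×(584−401) = 15000 J.
Q = 0 for an adiabatic process, so W = −ΔU = -15000 J.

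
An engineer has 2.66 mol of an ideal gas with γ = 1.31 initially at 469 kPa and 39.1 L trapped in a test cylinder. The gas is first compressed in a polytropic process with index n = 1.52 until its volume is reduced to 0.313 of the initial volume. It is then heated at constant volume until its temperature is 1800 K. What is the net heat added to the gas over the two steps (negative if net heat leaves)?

T₁ = P₁V₁/(nR) = 469×39.1/(2.66×8.314) = 829 K.
Step 1 — Polytropic n=1.52: T₂ = T₁(V₁/V₂)^(n−1) = 829×(3.19)^0.52 = 1520 K; P₂ = P₁(V₁/V₂)^n = 2740 kPa.
W = (P₁V₁−P₂V₂)/(n−1) = (469×39.1−2740×12.2)/0.52 = -29300 J.
ΔU = nCvΔT = 2.66×26.8×(1520−829) = 49100 J.
Q = ΔU + W = 19800 J.
State after step 1: P = 2740 kPa, V = 12.2 L, T = 1520 K.
Step 2 — Isochoric: V stays 12.2 L; P/T = const ⇒ T₂ = 1800 K, P₂ = 3250 kPa.
W = 0 (no volume change).
ΔU = nCvΔT = 2.66×26.8×(1800−1520) = 20200 J.
Q = ΔU = 20200 J.
Net over both steps: W = -29300 J, Q = 40000 J, ΔU = 69300 J.

40000 J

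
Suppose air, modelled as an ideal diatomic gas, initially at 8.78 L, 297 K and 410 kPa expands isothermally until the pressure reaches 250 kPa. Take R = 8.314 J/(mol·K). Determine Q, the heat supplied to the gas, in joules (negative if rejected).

n = P₁V₁/(RT₁) = 410×8.78/(8.314×297) = 1.46 mol.
Isothermal: T stays 297 K; PV = const ⇒ V₂ = 14.4 L, P₂ = 250 kPa.
ΔU = 0 (ideal gas, T constant).
W = nRT ln(V₂/V₁) = 1.46×8.314×297×ln(1.64) = 1780 J.
Q = ΔU + W = 1780 J.

1780 J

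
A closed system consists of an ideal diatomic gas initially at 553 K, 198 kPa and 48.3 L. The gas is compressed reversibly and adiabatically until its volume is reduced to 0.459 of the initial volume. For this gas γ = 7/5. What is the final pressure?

Adiabatic: TV^(γ−1) = const ⇒ T₂ = 553×(2.18)^0.400 = 755 K; PV^γ = const ⇒ P₂ = 589 kPa.

589 kPa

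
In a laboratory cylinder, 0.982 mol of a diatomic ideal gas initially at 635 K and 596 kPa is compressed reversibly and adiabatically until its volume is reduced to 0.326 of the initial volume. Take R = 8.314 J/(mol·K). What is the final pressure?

V₁ = nRT₁/P₁ = 0.982×8.314×635/596 = 8.70 L.
Adiabatic: TV^(γ−1) = const ⇒ T₂ = 635×(3.07)^0.400 = 994 K; PV^γ = const ⇒ P₂ = 2860 kPa.

2860 kPa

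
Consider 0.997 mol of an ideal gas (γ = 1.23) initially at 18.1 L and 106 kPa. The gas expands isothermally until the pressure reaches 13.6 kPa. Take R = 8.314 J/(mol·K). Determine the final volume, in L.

T₁ = P₁V₁/(nR) = 106×18.1/(0.997×8.314) = 231 K.
Isothermal: T stays 231 K; PV = const ⇒ V₂ = 141 L, P₂ = 13.6 kPa.

141 L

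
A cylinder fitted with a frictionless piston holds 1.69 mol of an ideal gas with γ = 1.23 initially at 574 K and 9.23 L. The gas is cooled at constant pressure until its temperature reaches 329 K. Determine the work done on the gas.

3440 J

P₁ = nRT₁/V₁ = 1.69×8.314×574/9.23 = 874 kPa.
Isobaric: P stays 874 kPa; V/T = const ⇒ T₂ = 329 K, V₂ = 5.29 L.
W = PΔV = 874×(5.29−9.23) kPa·L = -3440 J.
Work done on the gas = −W_by = 3440 J.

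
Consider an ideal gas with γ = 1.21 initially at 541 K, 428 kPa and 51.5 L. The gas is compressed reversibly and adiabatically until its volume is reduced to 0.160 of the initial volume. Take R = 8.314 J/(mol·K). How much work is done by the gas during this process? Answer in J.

n = P₁V₁/(RT₁) = 428×51.5/(8.314×541) = 4.90 mol.
Adiabatic: TV^(γ−1) = const ⇒ T₂ = 541×(6.25)^0.210 = 795 K; PV^γ = const ⇒ P₂ = 3930 kPa.
ΔU = nCvΔT = 4.90×39.6×(795−541) = 49300 J.
Q = 0 for an adiabatic process, so W = −ΔU = -49300 J.

-49300 J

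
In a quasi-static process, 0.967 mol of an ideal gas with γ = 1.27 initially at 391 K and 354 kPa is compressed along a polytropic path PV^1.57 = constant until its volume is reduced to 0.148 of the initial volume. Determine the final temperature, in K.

V₁ = nRT₁/P₁ = 0.967×8.314×391/354 = 8.88 L.
Polytropic n=1.57: T₂ = T₁(V₁/V₂)^(n−1) = 391×(6.76)^0.57 = 1160 K; P₂ = P₁(V₁/V₂)^n = 7110 kPa.

1160 K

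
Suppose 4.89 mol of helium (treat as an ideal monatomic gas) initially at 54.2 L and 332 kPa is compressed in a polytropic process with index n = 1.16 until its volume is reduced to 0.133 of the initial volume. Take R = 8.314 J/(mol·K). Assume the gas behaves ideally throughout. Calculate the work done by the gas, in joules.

-42800 J

T₁ = P₁V₁/(nR) = 332×54.2/(4.89×8.314) = 443 K.
Polytropic n=1.16: T₂ = T₁(V₁/V₂)^(n−1) = 443×(7.52)^0.16 = 611 K; P₂ = P₁(V₁/V₂)^n = 3450 kPa.
W = (P₁V₁−P₂V₂)/(n−1) = (332×54.2−3450×7.21)/0.16 = -42800 J.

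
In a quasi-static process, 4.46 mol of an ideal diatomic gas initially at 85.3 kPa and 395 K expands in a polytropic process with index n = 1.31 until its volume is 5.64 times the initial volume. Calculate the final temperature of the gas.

231 K

V₁ = nRT₁/P₁ = 4.46×8.314×395/85.3 = 172 L.
Polytropic n=1.31: T₂ = T₁(V₁/V₂)^(n−1) = 395×(0.177)^0.31 = 231 K; P₂ = P₁(V₁/V₂)^n = 8.85 kPa.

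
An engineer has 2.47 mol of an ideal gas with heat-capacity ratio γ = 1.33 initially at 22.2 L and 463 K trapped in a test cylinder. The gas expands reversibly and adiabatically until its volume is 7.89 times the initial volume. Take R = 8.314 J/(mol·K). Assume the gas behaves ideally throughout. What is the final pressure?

27.5 kPa

P₁ = nRT₁/V₁ = 2.47×8.314×463/22.2 = 428 kPa.
Adiabatic: TV^(γ−1) = const ⇒ T₂ = 463×(0.127)^0.330 = 234 K; PV^γ = const ⇒ P₂ = 27.5 kPa.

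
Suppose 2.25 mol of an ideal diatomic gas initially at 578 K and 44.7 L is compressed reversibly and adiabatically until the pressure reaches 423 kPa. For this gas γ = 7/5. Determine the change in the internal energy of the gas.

4680 J

P₁ = nRT₁/V₁ = 2.25×8.314×578/44.7 = 242 kPa.
Adiabatic: T₂/T₁ = (P₂/P₁)^((γ−1)/γ) ⇒ T₂ = 578×(1.75)^0.286 = 678 K; V₂ = 30.0 L.
For an ideal gas ΔU = nCvΔT with Cv = (5/2)R = 20.8 J/(mol·K).
ΔU = 2.25×20.8×(678−578) = 4680 J.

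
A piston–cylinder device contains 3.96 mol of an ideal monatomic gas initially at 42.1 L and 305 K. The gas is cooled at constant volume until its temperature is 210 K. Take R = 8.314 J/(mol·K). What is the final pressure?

164 kPa

P₁ = nRT₁/V₁ = 3.96×8.314×305/42.1 = 239 kPa.
Isochoric: V stays 42.1 L; P/T = const ⇒ T₂ = 210 K, P₂ = 164 kPa.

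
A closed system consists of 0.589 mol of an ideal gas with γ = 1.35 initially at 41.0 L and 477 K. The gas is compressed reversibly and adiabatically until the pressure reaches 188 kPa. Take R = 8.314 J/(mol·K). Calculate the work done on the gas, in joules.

P₁ = nRT₁/V₁ = 0.589×8.314×477/41.0 = 57.0 kPa.
Adiabatic: T₂/T₁ = (P₂/P₁)^((γ−1)/γ) ⇒ T₂ = 477×(3.30)^0.259 = 650 K; V₂ = 16.9 L.
ΔU = nCvΔT = 0.589×23.8×(650−477) = 2420 J.
Q = 0 for an adiabatic process, so W = −ΔU = -2420 J.
Work done on the gas = −W_by = 2420 J.

2420 J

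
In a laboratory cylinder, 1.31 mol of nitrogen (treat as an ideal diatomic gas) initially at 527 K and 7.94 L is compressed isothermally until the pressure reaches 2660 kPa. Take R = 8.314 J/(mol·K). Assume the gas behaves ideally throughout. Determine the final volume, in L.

2.16 L

P₁ = nRT₁/V₁ = 1.31×8.314×527/7.94 = 723 kPa.
Isothermal: T stays 527 K; PV = const ⇒ V₂ = 2.16 L, P₂ = 2660 kPa.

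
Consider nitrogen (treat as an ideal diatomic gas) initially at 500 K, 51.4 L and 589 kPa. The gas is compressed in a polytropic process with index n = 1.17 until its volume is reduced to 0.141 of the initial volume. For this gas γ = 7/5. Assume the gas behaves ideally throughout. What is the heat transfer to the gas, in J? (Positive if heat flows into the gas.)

n = P₁V₁/(RT₁) = 589×51.4/(8.314×500) = 7.28 mol.
Polytropic n=1.17: T₂ = T₁(V₁/V₂)^(n−1) = 500×(7.09)^0.17 = 698 K; P₂ = P₁(V₁/V₂)^n = 5830 kPa.
W = (P₁V₁−P₂V₂)/(n−1) = (589×51.4−5830×7.25)/0.17 = -70400 J.
ΔU = nCvΔT = 7.28×20.8×(698−500) = 29900 J.
Q = ΔU + W = -40500 J.

-40500 J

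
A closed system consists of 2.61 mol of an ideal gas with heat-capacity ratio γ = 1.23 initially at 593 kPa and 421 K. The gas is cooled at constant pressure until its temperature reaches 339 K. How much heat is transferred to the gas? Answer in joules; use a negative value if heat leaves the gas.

-9520 J

V₁ = nRT₁/P₁ = 2.61×8.314×421/593 = 15.4 L.
Isobaric: P stays 593 kPa; V/T = const ⇒ T₂ = 339 K, V₂ = 12.4 L.
W = PΔV = 593×(12.4−15.4) kPa·L = -1780 J.
ΔU = nCvΔT = 2.61×36.1×(339−421) = -7740 J.
Q = ΔU + W = nCpΔT = -9520 J.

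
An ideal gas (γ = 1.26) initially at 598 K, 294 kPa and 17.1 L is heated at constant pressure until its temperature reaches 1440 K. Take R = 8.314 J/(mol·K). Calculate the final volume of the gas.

Isobaric: P stays 294 kPa; V/T = const ⇒ T₂ = 1440 K, V₂ = 41.2 L.

41.2 L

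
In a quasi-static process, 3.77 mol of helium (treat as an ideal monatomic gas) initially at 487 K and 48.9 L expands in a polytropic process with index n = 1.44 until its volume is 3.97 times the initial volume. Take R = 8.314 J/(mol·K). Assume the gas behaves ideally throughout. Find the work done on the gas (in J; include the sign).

P₁ = nRT₁/V₁ = 3.77×8.314×487/48.9 = 312 kPa.
Polytropic n=1.44: T₂ = T₁(V₁/V₂)^(n−1) = 487×(0.252)^0.44 = 265 K; P₂ = P₁(V₁/V₂)^n = 42.9 kPa.
W = (P₁V₁−P₂V₂)/(n−1) = (312×48.9−42.9×194)/0.44 = 15800 J.
Work done on the gas = −W_by = -15800 J.

-15800 J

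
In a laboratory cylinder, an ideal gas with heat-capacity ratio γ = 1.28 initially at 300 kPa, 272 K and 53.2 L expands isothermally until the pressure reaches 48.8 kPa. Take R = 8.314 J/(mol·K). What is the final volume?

327 L

Isothermal: T stays 272 K; PV = const ⇒ V₂ = 327 L, P₂ = 48.8 kPa.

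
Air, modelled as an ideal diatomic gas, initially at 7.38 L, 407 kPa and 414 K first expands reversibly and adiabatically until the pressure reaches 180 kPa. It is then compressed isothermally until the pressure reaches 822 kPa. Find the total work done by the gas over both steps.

n = P₁V₁/(RT₁) = 407×7.38/(8.314×414) = 0.873 mol.
Step 1 — Adiabatic: T₂/T₁ = (P₂/P₁)^((γ−1)/γ) ⇒ T₂ = 414×(0.442)^0.286 = 328 K; V₂ = 13.2 L.
ΔU = nCvΔT = 0.873×20.8×(328−414) = -1560 J.
Q = 0 for an adiabatic process, so W = −ΔU = 1560 J.
State after step 1: P = 180 kPa, V = 13.2 L, T = 328 K.
Step 2 — Isothermal: T stays 328 K; PV = const ⇒ V₂ = 2.89 L, P₂ = 822 kPa.
ΔU = 0 (ideal gas, T constant).
W = nRT ln(V₂/V₁) = 0.873×8.314×328×ln(0.219) = -3610 J.
Q = ΔU + W = -3610 J.
Net over both steps: W = -2050 J, Q = -3610 J, ΔU = -1560 J.

-2050 J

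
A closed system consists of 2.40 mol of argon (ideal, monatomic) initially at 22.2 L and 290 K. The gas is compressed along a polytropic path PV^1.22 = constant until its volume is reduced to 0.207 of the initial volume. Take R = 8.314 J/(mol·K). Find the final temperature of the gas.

P₁ = nRT₁/V₁ = 2.40×8.314×290/22.2 = 261 kPa.
Polytropic n=1.22: T₂ = T₁(V₁/V₂)^(n−1) = 290×(4.83)^0.22 = 410 K; P₂ = P₁(V₁/V₂)^n = 1780 kPa.

410 K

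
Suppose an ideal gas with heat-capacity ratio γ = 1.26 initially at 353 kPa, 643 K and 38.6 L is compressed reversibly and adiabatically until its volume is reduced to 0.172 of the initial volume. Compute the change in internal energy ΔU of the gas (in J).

n = P₁V₁/(RT₁) = 353×38.6/(8.314×643) = 2.55 mol.
Adiabatic: TV^(γ−1) = const ⇒ T₂ = 643×(5.81)^0.260 = 1020 K; PV^γ = const ⇒ P₂ = 3240 kPa.
For an ideal gas ΔU = nCvΔT with Cv = R/(γ−1) = 32.0 J/(mol·K).
ΔU = 2.55×32.0×(1020−643) = 30400 J.

30400 J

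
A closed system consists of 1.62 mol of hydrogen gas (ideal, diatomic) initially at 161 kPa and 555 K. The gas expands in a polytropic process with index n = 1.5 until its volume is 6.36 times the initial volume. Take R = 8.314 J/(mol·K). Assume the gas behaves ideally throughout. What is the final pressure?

10.0 kPa

V₁ = nRT₁/P₁ = 1.62×8.314×555/161 = 46.4 L.
Polytropic n=1.5: T₂ = T₁(V₁/V₂)^(n−1) = 555×(0.157)^0.50 = 220 K; P₂ = P₁(V₁/V₂)^n = 10.0 kPa.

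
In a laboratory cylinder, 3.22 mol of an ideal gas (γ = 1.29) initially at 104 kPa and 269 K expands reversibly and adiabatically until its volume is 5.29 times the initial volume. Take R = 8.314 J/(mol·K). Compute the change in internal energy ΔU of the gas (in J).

-9510 J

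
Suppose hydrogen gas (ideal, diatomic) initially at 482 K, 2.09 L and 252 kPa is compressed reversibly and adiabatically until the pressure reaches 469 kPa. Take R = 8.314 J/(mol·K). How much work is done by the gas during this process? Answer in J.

-256 J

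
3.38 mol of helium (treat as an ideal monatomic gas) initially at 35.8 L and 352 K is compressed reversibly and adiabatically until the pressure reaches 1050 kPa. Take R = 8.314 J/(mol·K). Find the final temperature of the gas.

600 K

P₁ = nRT₁/V₁ = 3.38×8.314×352/35.8 = 276 kPa.
Adiabatic: T₂/T₁ = (P₂/P₁)^((γ−1)/γ) ⇒ T₂ = 352×(3.80)^0.400 = 600 K; V₂ = 16.1 L.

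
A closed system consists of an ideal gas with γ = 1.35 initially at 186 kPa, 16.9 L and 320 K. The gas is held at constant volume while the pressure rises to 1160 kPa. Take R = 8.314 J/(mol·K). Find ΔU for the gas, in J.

47000 J

n = P₁V₁/(RT₁) = 186×16.9/(8.314×320) = 1.18 mol.
Isochoric: V stays 16.9 L; P/T = const ⇒ T₂ = 2000 K, P₂ = 1160 kPa.
For an ideal gas ΔU = nCvΔT with Cv = R/(γ−1) = 23.8 J/(mol·K).
ΔU = 1.18×23.8×(2000−320) = 47000 J.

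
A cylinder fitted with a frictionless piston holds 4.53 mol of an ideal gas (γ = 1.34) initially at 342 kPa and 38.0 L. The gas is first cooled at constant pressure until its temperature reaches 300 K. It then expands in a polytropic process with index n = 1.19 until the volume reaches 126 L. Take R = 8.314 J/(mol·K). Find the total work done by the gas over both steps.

11700 J

T₁ = P₁V₁/(nR) = 342×38.0/(4.53×8.314) = 345 K.
Step 1 — Isobaric: P stays 342 kPa; V/T = const ⇒ T₂ = 300 K, V₂ = 33.0 L.
W = PΔV = 342×(33.0−38.0) kPa·L = -1700 J.
ΔU = nCvΔT = 4.53×24.5×(300−345) = -4990 J.
Q = ΔU + W = nCpΔT = -6690 J.
State after step 1: P = 342 kPa, V = 33.0 L, T = 300 K.
Step 2 — Polytropic n=1.19: T₂ = T₁(V₁/V₂)^(n−1) = 300×(0.262)^0.19 = 233 K; P₂ = P₁(V₁/V₂)^n = 69.5 kPa.
W = (P₁V₁−P₂V₂)/(n−1) = (342×33.0−69.5×126)/0.19 = 13400 J.
ΔU = nCvΔT = 4.53×24.5×(233−300) = -7460 J.
Q = ΔU + W = 5890 J.
Net over both steps: W = 11700 J, Q = -797 J, ΔU = -12500 J.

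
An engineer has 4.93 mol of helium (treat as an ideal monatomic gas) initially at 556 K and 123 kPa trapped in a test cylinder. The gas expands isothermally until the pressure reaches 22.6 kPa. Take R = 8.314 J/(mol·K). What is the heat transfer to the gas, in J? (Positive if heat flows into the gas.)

38600 J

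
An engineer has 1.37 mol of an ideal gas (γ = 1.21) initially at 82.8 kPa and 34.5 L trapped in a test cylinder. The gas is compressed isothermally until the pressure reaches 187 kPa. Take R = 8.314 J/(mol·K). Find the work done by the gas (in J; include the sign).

T₁ = P₁V₁/(nR) = 82.8×34.5/(1.37×8.314) = 251 K.
Isothermal: T stays 251 K; PV = const ⇒ V₂ = 15.3 L, P₂ = 187 kPa.
W = nRT ln(V₂/V₁) = 1.37×8.314×251×ln(0.443) = -2330 J.

-2330 J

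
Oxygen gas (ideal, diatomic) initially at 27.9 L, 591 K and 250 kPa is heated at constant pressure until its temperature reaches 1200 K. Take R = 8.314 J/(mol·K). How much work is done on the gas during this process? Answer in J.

n = P₁V₁/(RT₁) = 250×27.9/(8.314×591) = 1.42 mol.
Isobaric: P stays 250 kPa; V/T = const ⇒ T₂ = 1200 K, V₂ = 56.6 L.
W = PΔV = 250×(56.6−27.9) kPa·L = 7190 J.
Work done on the gas = −W_by = -7190 J.

-7190 J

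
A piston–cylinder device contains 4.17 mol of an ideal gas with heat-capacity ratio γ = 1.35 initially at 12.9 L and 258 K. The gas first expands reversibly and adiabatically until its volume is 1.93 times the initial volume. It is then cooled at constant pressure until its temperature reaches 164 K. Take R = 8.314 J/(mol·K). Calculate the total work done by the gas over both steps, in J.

P₁ = nRT₁/V₁ = 4.17×8.314×258/12.9 = 693 kPa.
Step 1 — Adiabatic: TV^(γ−1) = const ⇒ T₂ = 258×(0.518)^0.350 = 205 K; PV^γ = const ⇒ P₂ = 285 kPa.
ΔU = nCvΔT = 4.17×23.8×(205−258) = -5250 J.
Q = 0 for an adiabatic process, so W = −ΔU = 5250 J.
State after step 1: P = 285 kPa, V = 24.9 L, T = 205 K.
Step 2 — Isobaric: P stays 285 kPa; V/T = const ⇒ T₂ = 164 K, V₂ = 19.9 L.
W = PΔV = 285×(19.9−24.9) kPa·L = -1420 J.
ΔU = nCvΔT = 4.17×23.8×(164−205) = -4060 J.
Q = ΔU + W = nCpΔT = -5480 J.
Net over both steps: W = 3830 J, Q = -5480 J, ΔU = -9310 J.

3830 J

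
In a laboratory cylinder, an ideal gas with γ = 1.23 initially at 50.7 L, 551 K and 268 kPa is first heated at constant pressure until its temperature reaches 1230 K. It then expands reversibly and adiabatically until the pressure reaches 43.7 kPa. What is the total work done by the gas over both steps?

n = P₁V₁/(RT₁) = 268×50.7/(8.314×551) = 2.97 mol.
Step 1 — Isobaric: P stays 268 kPa; V/T = const ⇒ T₂ = 1230 K, V₂ = 113 L.
W = PΔV = 268×(113−50.7) kPa·L = 16700 J.
ΔU = nCvΔT = 2.97×36.1×(1230−551) = 72800 J.
Q = ΔU + W = nCpΔT = 89500 J.
State after step 1: P = 268 kPa, V = 113 L, T = 1230 K.
Step 2 — Adiabatic: T₂/T₁ = (P₂/P₁)^((γ−1)/γ) ⇒ T₂ = 1230×(0.163)^0.187 = 876 K; V₂ = 494 L.
ΔU = nCvΔT = 2.97×36.1×(876−1230) = -37900 J.
Q = 0 for an adiabatic process, so W = −ΔU = 37900 J.
Net over both steps: W = 54700 J, Q = 89500 J, ΔU = 34900 J.

54700 J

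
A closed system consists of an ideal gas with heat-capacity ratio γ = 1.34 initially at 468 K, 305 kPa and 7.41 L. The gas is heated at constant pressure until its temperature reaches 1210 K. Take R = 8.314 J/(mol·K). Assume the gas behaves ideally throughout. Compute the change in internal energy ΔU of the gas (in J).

10500 J

n = P₁V₁/(RT₁) = 305×7.41/(8.314×468) = 0.581 mol.
Isobaric: P stays 305 kPa; V/T = const ⇒ T₂ = 1210 K, V₂ = 19.2 L.
For an ideal gas ΔU = nCvΔT with Cv = R/(γ−1) = 24.5 J/(mol·K).
ΔU = 0.581×24.5×(1210−468) = 10500 J.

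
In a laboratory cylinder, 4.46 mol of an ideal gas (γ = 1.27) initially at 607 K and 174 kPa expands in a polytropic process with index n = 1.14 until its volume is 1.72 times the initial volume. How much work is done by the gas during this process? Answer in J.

11800 J

V₁ = nRT₁/P₁ = 4.46×8.314×607/174 = 129 L.
Polytropic n=1.14: T₂ = T₁(V₁/V₂)^(n−1) = 607×(0.581)^0.14 = 563 K; P₂ = P₁(V₁/V₂)^n = 93.8 kPa.
W = (P₁V₁−P₂V₂)/(n−1) = (174×129−93.8×222)/0.14 = 11800 J.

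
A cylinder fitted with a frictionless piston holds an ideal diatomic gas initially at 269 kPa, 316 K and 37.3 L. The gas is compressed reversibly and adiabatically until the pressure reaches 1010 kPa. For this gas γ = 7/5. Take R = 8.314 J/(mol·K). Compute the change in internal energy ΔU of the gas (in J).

n = P₁V₁/(RT₁) = 269×37.3/(8.314×316) = 3.82 mol.
Adiabatic: T₂/T₁ = (P₂/P₁)^((γ−1)/γ) ⇒ T₂ = 316×(3.75)^0.286 = 461 K; V₂ = 14.5 L.
For an ideal gas ΔU = nCvΔT with Cv = (5/2)R = 20.8 J/(mol·K).
ΔU = 3.82×20.8×(461−316) = 11500 J.

11500 J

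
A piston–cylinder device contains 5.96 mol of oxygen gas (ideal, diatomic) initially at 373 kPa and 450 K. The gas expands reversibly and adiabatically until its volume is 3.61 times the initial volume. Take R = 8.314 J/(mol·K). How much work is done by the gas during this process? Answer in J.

22400 J

V₁ = nRT₁/P₁ = 5.96×8.314×450/373 = 59.8 L.
Adiabatic: TV^(γ−1) = const ⇒ T₂ = 450×(0.277)^0.400 = 269 K; PV^γ = const ⇒ P₂ = 61.8 kPa.
ΔU = nCvΔT = 5.96×20.8×(269−450) = -22400 J.
Q = 0 for an adiabatic process, so W = −ΔU = 22400 J.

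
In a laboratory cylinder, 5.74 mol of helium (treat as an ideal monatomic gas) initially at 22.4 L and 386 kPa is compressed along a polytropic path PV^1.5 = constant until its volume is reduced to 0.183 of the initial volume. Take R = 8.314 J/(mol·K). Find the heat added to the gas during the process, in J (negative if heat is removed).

T₁ = P₁V₁/(nR) = 386×22.4/(5.74×8.314) = 181 K.
Polytropic n=1.5: T₂ = T₁(V₁/V₂)^(n−1) = 181×(5.46)^0.50 = 424 K; P₂ = P₁(V₁/V₂)^n = 4930 kPa.
W = (P₁V₁−P₂V₂)/(n−1) = (386×22.4−4930×4.10)/0.50 = -23100 J.
ΔU = nCvΔT = 5.74×12.5×(424−181) = 17300 J.
Q = ΔU + W = -5780 J.

-5780 J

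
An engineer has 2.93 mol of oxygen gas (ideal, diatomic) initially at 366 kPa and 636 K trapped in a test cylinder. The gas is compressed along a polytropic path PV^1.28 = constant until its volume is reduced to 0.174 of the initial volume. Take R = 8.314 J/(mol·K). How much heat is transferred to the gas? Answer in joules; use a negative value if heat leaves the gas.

V₁ = nRT₁/P₁ = 2.93×8.314×636/366 = 42.3 L.
Polytropic n=1.28: T₂ = T₁(V₁/V₂)^(n−1) = 636×(5.75)^0.28 = 1040 K; P₂ = P₁(V₁/V₂)^n = 3430 kPa.
W = (P₁V₁−P₂V₂)/(n−1) = (366×42.3−3430×7.37)/0.28 = -35000 J.
ΔU = nCvΔT = 2.93×20.8×(1040−636) = 24500 J.
Q = ΔU + W = -10500 J.

-10500 J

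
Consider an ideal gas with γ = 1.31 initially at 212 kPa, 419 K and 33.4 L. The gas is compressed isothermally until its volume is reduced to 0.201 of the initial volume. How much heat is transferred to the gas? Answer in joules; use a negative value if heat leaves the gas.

-11400 J

n = P₁V₁/(RT₁) = 212×33.4/(8.314×419) = 2.03 mol.
Isothermal: T stays 419 K; PV = const ⇒ V₂ = 6.71 L, P₂ = 1050 kPa.
ΔU = 0 (ideal gas, T constant).
W = nRT ln(V₂/V₁) = 2.03×8.314×419×ln(0.201) = -11400 J.
Q = ΔU + W = -11400 J.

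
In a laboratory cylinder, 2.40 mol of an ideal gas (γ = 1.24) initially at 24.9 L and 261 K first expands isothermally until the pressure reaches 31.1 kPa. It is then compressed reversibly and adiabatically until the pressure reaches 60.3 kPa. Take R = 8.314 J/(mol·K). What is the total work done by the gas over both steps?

P₁ = nRT₁/V₁ = 2.40×8.314×261/24.9 = 209 kPa.
Step 1 — Isothermal: T stays 261 K; PV = const ⇒ V₂ = 167 L, P₂ = 31.1 kPa.
ΔU = 0 (ideal gas, T constant).
W = nRT ln(V₂/V₁) = 2.40×8.314×261×ln(6.73) = 9930 J.
Q = ΔU + W = 9930 J.
State after step 1: P = 31.1 kPa, V = 167 L, T = 261 K.
Step 2 — Adiabatic: T₂/T₁ = (P₂/P₁)^((γ−1)/γ) ⇒ T₂ = 261×(1.94)^0.194 = 297 K; V₂ = 98.2 L.
ΔU = nCvΔT = 2.40×34.6×(297−261) = 2970 J.
Q = 0 for an adiabatic process, so W = −ΔU = -2970 J.
Net over both steps: W = 6960 J, Q = 9930 J, ΔU = 2970 J.

6960 J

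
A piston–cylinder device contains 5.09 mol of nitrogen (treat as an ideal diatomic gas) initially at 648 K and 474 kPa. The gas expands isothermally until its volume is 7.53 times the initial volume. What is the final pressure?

62.9 kPa

V₁ = nRT₁/P₁ = 5.09×8.314×648/474 = 57.9 L.
Isothermal: T stays 648 K; PV = const ⇒ V₂ = 436 L, P₂ = 62.9 kPa.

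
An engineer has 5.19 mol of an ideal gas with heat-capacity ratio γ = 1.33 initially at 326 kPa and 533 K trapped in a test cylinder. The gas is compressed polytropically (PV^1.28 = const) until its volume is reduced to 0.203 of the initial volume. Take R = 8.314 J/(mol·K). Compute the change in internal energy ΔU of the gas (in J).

V₁ = nRT₁/P₁ = 5.19×8.314×533/326 = 70.5 L.
Polytropic n=1.28: T₂ = T₁(V₁/V₂)^(n−1) = 533×(4.93)^0.28 = 833 K; P₂ = P₁(V₁/V₂)^n = 2510 kPa.
For an ideal gas ΔU = nCvΔT with Cv = R/(γ−1) = 25.2 J/(mol·K).
ΔU = 5.19×25.2×(833−533) = 39200 J.

39200 J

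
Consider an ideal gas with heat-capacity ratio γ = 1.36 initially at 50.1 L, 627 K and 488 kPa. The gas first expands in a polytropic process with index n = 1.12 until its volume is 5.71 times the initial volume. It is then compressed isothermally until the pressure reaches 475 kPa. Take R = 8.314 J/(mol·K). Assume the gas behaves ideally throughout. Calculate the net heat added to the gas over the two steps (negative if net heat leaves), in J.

n = P₁V₁/(RT₁) = 488×50.1/(8.314×627) = 4.69 mol.
Step 1 — Polytropic n=1.12: T₂ = T₁(V₁/V₂)^(n−1) = 627×(0.175)^0.12 = 509 K; P₂ = P₁(V₁/V₂)^n = 69.3 kPa.
W = (P₁V₁−P₂V₂)/(n−1) = (488×50.1−69.3×286)/0.12 = 38400 J.
ΔU = nCvΔT = 4.69×23.1×(509−627) = -12800 J.
Q = ΔU + W = 25600 J.
State after step 1: P = 69.3 kPa, V = 286 L, T = 509 K.
Step 2 — Isothermal: T stays 509 K; PV = const ⇒ V₂ = 41.8 L, P₂ = 475 kPa.
ΔU = 0 (ideal gas, T constant).
W = nRT ln(V₂/V₁) = 4.69×8.314×509×ln(0.146) = -38200 J.
Q = ΔU + W = -38200 J.
Net over both steps: W = 267 J, Q = -12500 J, ΔU = -12800 J.

-12500 J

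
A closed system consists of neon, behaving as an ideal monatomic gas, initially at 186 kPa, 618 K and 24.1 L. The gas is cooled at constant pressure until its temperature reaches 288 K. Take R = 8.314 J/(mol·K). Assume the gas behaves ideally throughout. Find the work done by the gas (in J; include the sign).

-2390 J

n = P₁V₁/(RT₁) = 186×24.1/(8.314×618) = 0.872 mol.
Isobaric: P stays 186 kPa; V/T = const ⇒ T₂ = 288 K, V₂ = 11.2 L.
W = PΔV = 186×(11.2−24.1) kPa·L = -2390 J.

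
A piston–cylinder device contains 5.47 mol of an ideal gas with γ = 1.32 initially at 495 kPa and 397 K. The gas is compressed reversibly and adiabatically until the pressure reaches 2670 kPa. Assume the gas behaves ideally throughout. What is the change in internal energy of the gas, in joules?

V₁ = nRT₁/P₁ = 5.47×8.314×397/495 = 36.5 L.
Adiabatic: T₂/T₁ = (P₂/P₁)^((γ−1)/γ) ⇒ T₂ = 397×(5.39)^0.242 = 597 K; V₂ = 10.2 L.
For an ideal gas ΔU = nCvΔT with Cv = R/(γ−1) = 26.0 J/(mol·K).
ΔU = 5.47×26.0×(597−397) = 28500 J.

28500 J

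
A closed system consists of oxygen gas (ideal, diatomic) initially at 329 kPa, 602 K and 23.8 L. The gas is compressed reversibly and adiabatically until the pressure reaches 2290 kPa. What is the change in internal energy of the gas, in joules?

14500 J

n = P₁V₁/(RT₁) = 329×23.8/(8.314×602) = 1.56 mol.
Adiabatic: T₂/T₁ = (P₂/P₁)^((γ−1)/γ) ⇒ T₂ = 602×(6.96)^0.286 = 1050 K; V₂ = 5.95 L.
For an ideal gas ΔU = nCvΔT with Cv = (5/2)R = 20.8 J/(mol·K).
ΔU = 1.56×20.8×(1050−602) = 14500 J.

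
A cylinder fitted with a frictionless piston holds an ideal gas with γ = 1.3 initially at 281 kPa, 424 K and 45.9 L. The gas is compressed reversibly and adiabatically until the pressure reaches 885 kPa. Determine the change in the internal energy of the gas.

n = P₁V₁/(RT₁) = 281×45.9/(8.314×424) = 3.66 mol.
Adiabatic: T₂/T₁ = (P₂/P₁)^((γ−1)/γ) ⇒ T₂ = 424×(3.15)^0.231 = 553 K; V₂ = 19.0 L.
For an ideal gas ΔU = nCvΔT with Cv = R/(γ−1) = 27.7 J/(mol·K).
ΔU = 3.66×27.7×(553−424) = 13000 J.

13000 J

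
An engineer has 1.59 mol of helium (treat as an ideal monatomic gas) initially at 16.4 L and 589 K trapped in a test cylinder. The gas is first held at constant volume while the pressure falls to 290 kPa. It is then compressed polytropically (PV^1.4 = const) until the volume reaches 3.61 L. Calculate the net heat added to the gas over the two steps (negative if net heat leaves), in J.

-8500 J

P₁ = nRT₁/V₁ = 1.59×8.314×589/16.4 = 475 kPa.
Step 1 — Isochoric: V stays 16.4 L; P/T = const ⇒ T₂ = 360 K, P₂ = 290 kPa.
W = 0 (no volume change).
ΔU = nCvΔT = 1.59×12.5×(360−589) = -4550 J.
Q = ΔU = -4550 J.
State after step 1: P = 290 kPa, V = 16.4 L, T = 360 K.
Step 2 — Polytropic n=1.4: T₂ = T₁(V₁/V₂)^(n−1) = 360×(4.54)^0.40 = 659 K; P₂ = P₁(V₁/V₂)^n = 2410 kPa.
W = (P₁V₁−P₂V₂)/(n−1) = (290×16.4−2410×3.61)/0.40 = -9890 J.
ΔU = nCvΔT = 1.59×12.5×(659−360) = 5940 J.
Q = ΔU + W = -3960 J.
Net over both steps: W = -9890 J, Q = -8500 J, ΔU = 1390 J.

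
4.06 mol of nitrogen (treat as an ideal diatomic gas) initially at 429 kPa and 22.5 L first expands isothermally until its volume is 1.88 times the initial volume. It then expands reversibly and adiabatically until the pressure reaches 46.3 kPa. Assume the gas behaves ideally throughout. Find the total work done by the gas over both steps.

T₁ = P₁V₁/(nR) = 429×22.5/(4.06×8.314) = 286 K.
Step 1 — Isothermal: T stays 286 K; PV = const ⇒ V₂ = 42.3 L, P₂ = 228 kPa.
ΔU = 0 (ideal gas, T constant).
W = nRT ln(V₂/V₁) = 4.06×8.314×286×ln(1.88) = 6090 J.
Q = ΔU + W = 6090 J.
State after step 1: P = 228 kPa, V = 42.3 L, T = 286 K.
Step 2 — Adiabatic: T₂/T₁ = (P₂/P₁)^((γ−1)/γ) ⇒ T₂ = 286×(0.203)^0.286 = 181 K; V₂ = 132 L.
ΔU = nCvΔT = 4.06×20.8×(181−286) = -8830 J.
Q = 0 for an adiabatic process, so W = −ΔU = 8830 J.
Net over both steps: W = 14900 J, Q = 6090 J, ΔU = -8830 J.

14900 J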